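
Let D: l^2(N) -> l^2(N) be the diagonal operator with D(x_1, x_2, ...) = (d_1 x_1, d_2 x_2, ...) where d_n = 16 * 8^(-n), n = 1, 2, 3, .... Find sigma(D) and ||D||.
sigma(D) = {16 * 8^(-n) : n ≥ 1} ∪ {0}; ||D|| = 2

A bounded diagonal operator on l^2 with diagonal entries d_n has spectrum equal to the closure of {d_n : n ≥ 1}: every d_n is an eigenvalue (with eigenvector e_n), so {d_n} ⊂ sigma(D); the spectrum is closed, so its closure is too; and for lambda not in the closure, (D - lambda I) has bounded inverse (the diagonal entries 1/(d_n - lambda) are bounded). For our sequence d_n = 16 * 8^(-n), n = 1, 2, 3, ...:
  - {d_n} = {16 * 8^(-n) : n ≥ 1}; the only limit point is 0
  - closure = {16 * 8^(-n) : n ≥ 1} ∪ {0}
For the norm: a diagonal operator has ||D|| = sup_n |d_n|. Here d_n = 16 * 8^(-n) is positive and decreasing, so sup_n |d_n| = d_1 = 16/8 = 2. So ||D|| = 2.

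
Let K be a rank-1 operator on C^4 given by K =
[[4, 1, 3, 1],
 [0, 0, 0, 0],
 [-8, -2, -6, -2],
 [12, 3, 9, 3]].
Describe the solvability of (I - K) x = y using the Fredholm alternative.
(I - K) is singular (det(I - K) = 0, i.e. 1 ∈ sigma(K)). (I - K) x = y is solvable iff y ⊥ ker((I - K)^*) = span{(4, 1, 3, 1)}, i.e. iff 4y_1 + y_2 + 3y_3 + y_4 = 0. When solvable, the solutions are x = y + c·(1, 0, -2, 3), c arbitrary (ker(I - K) = span{(1, 0, -2, 3)}, dimension 1).

K has rank 1, so it is an outer product K = u v^T: every row of K is a multiple of one row vector. Reading off the entries, u = (1, 0, -2, 3) and v = (4, 1, 3, 1) (row i of K equals u_i·v^T). A rank-one matrix u v^T satisfies K u = u (v·u) and kills the (3)-dimensional subspace v^⊥, so its characteristic polynomial is lambda^3 (lambda - v·u) with v·u = tr K = 1. Hence the eigenvalues of I - K are 1 (multiplicity 3) and 1 - (1) = 0, so det(I - K) = 0. (Direct check: I - K =
[[-3, -1, -3, -1],
 [0, 1, 0, 0],
 [8, 2, 7, 2],
 [-12, -3, -9, -2]]
has determinant 0.) So 1 is an eigenvalue of K and (I - K) is not invertible. The finite-dimensional Fredholm alternative says: either (I - K) is invertible, or ker(I - K) ≠ {0} and then range(I - K) = ker((I - K)^*)^⊥, with dim ker(I - K) = dim ker((I - K)^*). We are in the second case, so we need both kernels. Kernel of I - K: (I - K) u = u - u (v·u) = u - u = 0, so ker(I - K) = span{u} = span{(1, 0, -2, 3)} (it is exactly 1-dimensional because rank(I - K) = 3). Kernel of the adjoint: K is real, so (I - K)^* = I - K^T = I - v u^T, and (I - v u^T) v = v - v (u·v) = 0; hence ker((I - K)^*) = span{v} = span{(4, 1, 3, 1)}. Therefore (I - K) x = y is solvable iff <y, v> = 0, i.e. iff 4y_1 + y_2 + 3y_3 + y_4 = 0. When this holds, K y = u (v·y) = 0, so (I - K) y = y and x = y is a particular solution; the full solution set is the line x = y + c·u = y + c·(1, 0, -2, 3), c ∈ C.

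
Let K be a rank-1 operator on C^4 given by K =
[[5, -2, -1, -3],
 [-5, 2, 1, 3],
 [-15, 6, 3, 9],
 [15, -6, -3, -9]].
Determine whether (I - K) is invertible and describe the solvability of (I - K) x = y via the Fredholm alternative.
(I - K) is singular (det(I - K) = 0, i.e. 1 ∈ sigma(K)). (I - K) x = y is solvable iff y ⊥ ker((I - K)^*) = span{(5, -2, -1, -3)}, i.e. iff 5y_1 - 2y_2 - y_3 - 3y_4 = 0. When solvable, the solutions are x = y + c·(1, -1, -3, 3), c arbitrary (ker(I - K) = span{(1, -1, -3, 3)}, dimension 1).

K has rank 1, so it is an outer product K = u v^T: every row of K is a multiple of one row vector. Reading off the entries, u = (1, -1, -3, 3) and v = (5, -2, -1, -3) (row i of K equals u_i·v^T). A rank-one matrix u v^T satisfies K u = u (v·u) and kills the (3)-dimensional subspace v^⊥, so its characteristic polynomial is lambda^3 (lambda - v·u) with v·u = tr K = 1. Hence the eigenvalues of I - K are 1 (multiplicity 3) and 1 - (1) = 0, so det(I - K) = 0. (Direct check: I - K =
[[-4, 2, 1, 3],
 [5, -1, -1, -3],
 [15, -6, -2, -9],
 [-15, 6, 3, 10]]
has determinant 0.) So 1 is an eigenvalue of K and (I - K) is not invertible. The finite-dimensional Fredholm alternative says: either (I - K) is invertible, or ker(I - K) ≠ {0} and then range(I - K) = ker((I - K)^*)^⊥, with dim ker(I - K) = dim ker((I - K)^*). We are in the second case, so we need both kernels. Kernel of I - K: (I - K) u = u - u (v·u) = u - u = 0, so ker(I - K) = span{u} = span{(1, -1, -3, 3)} (it is exactly 1-dimensional because rank(I - K) = 3). Kernel of the adjoint: K is real, so (I - K)^* = I - K^T = I - v u^T, and (I - v u^T) v = v - v (u·v) = 0; hence ker((I - K)^*) = span{v} = span{(5, -2, -1, -3)}. Therefore (I - K) x = y is solvable iff <y, v> = 0, i.e. iff 5y_1 - 2y_2 - y_3 - 3y_4 = 0. When this holds, K y = u (v·y) = 0, so (I - K) y = y and x = y is a particular solution; the full solution set is the line x = y + c·u = y + c·(1, -1, -3, 3), c ∈ C.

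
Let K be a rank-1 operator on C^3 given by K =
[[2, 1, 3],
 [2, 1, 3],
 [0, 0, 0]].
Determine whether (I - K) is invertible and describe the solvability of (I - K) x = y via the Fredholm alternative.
(I - K) is invertible (det(I - K) = -2 ≠ 0), so for every y in C^3 the equation (I - K) x = y has a unique solution.

K has rank 1, so it is an outer product K = u v^T: every row of K is a multiple of one row vector. Reading off the entries, u = (1, 1, 0) and v = (2, 1, 3) (row i of K equals u_i·v^T). A rank-one matrix u v^T satisfies K u = u (v·u) and kills the (2)-dimensional subspace v^⊥, so its characteristic polynomial is lambda^2 (lambda - v·u) with v·u = tr K = 3. Hence the eigenvalues of I - K are 1 (multiplicity 2) and 1 - (3) = -2, so det(I - K) = -2. (Direct check: I - K =
[[-1, -1, -3],
 [-2, 0, -3],
 [0, 0, 1]]
has determinant -2.) The finite-dimensional Fredholm alternative says: either (I - K) is invertible, or ker(I - K) ≠ {0} and then range(I - K) = ker((I - K)^*)^⊥, with dim ker(I - K) = dim ker((I - K)^*). Since det(I - K) ≠ 0, 1 is not an eigenvalue of K and ker(I - K) = {0}, so we are in the first case: for every y there is a unique x = (I - K)^(-1) y. Explicitly, by the Sherman–Morrison formula, (I - u v^T)^(-1) = I + u v^T/(1 - v·u), i.e. (I - K)^(-1) = I + K/(-2).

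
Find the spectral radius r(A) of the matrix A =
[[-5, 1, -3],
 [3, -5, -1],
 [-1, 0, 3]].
r(A) ≈ 6.8614

The eigenvalues of A are the roots of its characteristic polynomial. With M = A (coefficients from the trace, the sum of principal 2x2 minors, and det A):
  p(λ) = det(λ I - M) = λ^3 + 7λ^2 - 11λ - 82.
No integer candidate from the rational root theorem (±divisors of 82) is a root, so the roots are irrational. The cubic discriminant is Δ = 55861 > 0, so there are three distinct real roots. p(-7) = -5 and p(-6) = 20 have opposite signs, so a root lies in (-7, -6); Newton's method refines it to λ ≈ -6.8614. p(-4) = 10 and p(-3) = -13 have opposite signs, so a root lies in (-4, -3); Newton's method refines it to λ ≈ -3.527. p(3) = -25 and p(4) = 50 have opposite signs, so a root lies in (3, 4); Newton's method refines it to λ ≈ 3.3884. Check (Vieta): the three roots sum to -7, matching tr M = -7.
Thus the eigenvalues (to 4 decimals) are -6.8614 (modulus 6.8614); -3.527 (modulus 3.527); 3.3884 (modulus 3.3884). The spectral radius is the largest modulus: r(A) ≈ 6.8614. (Cross-check: r(A) ≤ ||A||_2 ≈ 7.2145; equality holds whenever A is normal, though it can also hold for some non-normal A.)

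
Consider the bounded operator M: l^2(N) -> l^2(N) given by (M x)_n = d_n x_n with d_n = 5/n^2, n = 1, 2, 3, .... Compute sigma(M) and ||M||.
sigma(M) = {5/n^2 : n ≥ 1} ∪ {0}; ||M|| = 5

A bounded diagonal operator on l^2 with diagonal entries d_n has spectrum equal to the closure of {d_n : n ≥ 1}: every d_n is an eigenvalue (with eigenvector e_n), so {d_n} ⊂ sigma(M); the spectrum is closed, so its closure is too; and for lambda not in the closure, (M - lambda I) has bounded inverse (the diagonal entries 1/(d_n - lambda) are bounded). For our sequence d_n = 5/n^2, n = 1, 2, 3, ...:
  - {d_n} = {5/n^2 : n ≥ 1}; the only limit point is 0
  - closure = {5/n^2 : n ≥ 1} ∪ {0}
For the norm: a diagonal operator has ||M|| = sup_n |d_n|. Here d_n = 5/n^2 is positive and decreasing, so sup_n |d_n| = d_1 = 5. So ||M|| = 5.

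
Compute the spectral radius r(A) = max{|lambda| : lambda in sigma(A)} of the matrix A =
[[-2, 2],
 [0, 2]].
r(A) = 2

The eigenvalues of A are the roots of its characteristic polynomial. With M = A (coefficients from the trace and determinant):
  p(λ) = det(λ I - M) = λ^2 - 4.
For λ^2 - 4 the discriminant is 16. It is a perfect square (4^2), so the roots are rational: λ = (0 ± 4)/2 = 2, -2.
Thus the eigenvalues (to 4 decimals) are 2 (modulus 2); -2 (modulus 2). The spectral radius is the largest modulus: r(A) = 2. (Cross-check: r(A) ≤ ||A||_2 ≈ 3.2361; equality holds whenever A is normal, though it can also hold for some non-normal A.)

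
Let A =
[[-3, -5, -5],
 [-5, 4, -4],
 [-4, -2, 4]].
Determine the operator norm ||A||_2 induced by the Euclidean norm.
||A||_2 ≈ 8.5485 (= sqrt(largest eigenvalue of A^T A))

||A||_2 = sigma_max(A) = sqrt(lambda_max(A^T A)). Form the symmetric matrix M = A^T A =
[[50, 3, 19],
 [3, 45, 1],
 [19, 1, 57]].
Its characteristic polynomial (trace, sum of principal 2x2 minors, determinant of M give the coefficients) is
  p(λ) = det(λ I - M) = λ^3 - 152λ^2 + 7294λ - 111556.
No integer candidate from the rational root theorem (±divisors of 111556) is a root, so the roots are irrational. The cubic discriminant is Δ = 148158448 > 0, so there are three distinct real roots. p(33) = -445 and p(34) = 32 have opposite signs, so a root lies in (33, 34); Newton's method refines it to λ ≈ 33.9255. p(44) = 292 and p(45) = -1 have opposite signs, so a root lies in (44, 45); Newton's method refines it to λ ≈ 44.9968. p(73) = -85 and p(74) = 1072 have opposite signs, so a root lies in (73, 74); Newton's method refines it to λ ≈ 73.0777. Check (Vieta): the three roots sum to 152, matching tr M = 152.
So the eigenvalues of A^T A are ≈ 33.9255, 44.9968, 73.0777 (all ≥ 0, as they must be for A^T A). The largest is λ_max ≈ 73.0777, hence ||A||_2 = sqrt(λ_max) ≈ 8.5485.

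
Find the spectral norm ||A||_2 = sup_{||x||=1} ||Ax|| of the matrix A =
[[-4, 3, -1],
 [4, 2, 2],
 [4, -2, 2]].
||A||_2 ≈ 7.7407 (= sqrt(largest eigenvalue of A^T A))

||A||_2 = sigma_max(A) = sqrt(lambda_max(A^T A)). Form the symmetric matrix M = A^T A =
[[48, -12, 20],
 [-12, 17, -3],
 [20, -3, 9]].
Its characteristic polynomial (trace, sum of principal 2x2 minors, determinant of M give the coefficients) is
  p(λ) = det(λ I - M) = λ^3 - 74λ^2 + 848λ - 256.
No integer candidate from the rational root theorem (±divisors of 256) is a root, so the roots are irrational. The cubic discriminant is Δ = 1371055104 > 0, so there are three distinct real roots. p(0) = -256 and p(1) = 519 have opposite signs, so a root lies in (0, 1); Newton's method refines it to λ ≈ 0.3103. p(13) = 459 and p(14) = -144 have opposite signs, so a root lies in (13, 14); Newton's method refines it to λ ≈ 13.7709. p(59) = -2439 and p(60) = 224 have opposite signs, so a root lies in (59, 60); Newton's method refines it to λ ≈ 59.9188. Check (Vieta): the three roots sum to 74, matching tr M = 74.
So the eigenvalues of A^T A are ≈ 0.3103, 13.7709, 59.9188 (all ≥ 0, as they must be for A^T A). The largest is λ_max ≈ 59.9188, hence ||A||_2 = sqrt(λ_max) ≈ 7.7407.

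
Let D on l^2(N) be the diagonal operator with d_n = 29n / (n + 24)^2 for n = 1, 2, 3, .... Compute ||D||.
||D|| = 29/96 (attained at n = 24)

For D diagonal, ||D|| = sup_n |d_n|. Treat f(x) = 29x / (x + 24)^2 for real x > 0. By the quotient rule, f'(x) = 29(24 - x)/(x + 24)^3, which is positive for x < 24 and negative for x > 24. So f has a unique maximum at x = 24, and since 24 is a positive integer, the supremum over n ≥ 1 is attained at n = 24: d_24 = 29·24/(24 + 24)^2 = 29·24/2304 = 29/96. Hence ||D|| = 29/96.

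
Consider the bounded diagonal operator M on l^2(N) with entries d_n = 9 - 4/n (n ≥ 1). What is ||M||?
||M|| = 9

For a diagonal operator on l^2 with entries d_n, ||M|| = sup_n |d_n|. Here d_1 = 5, d_2 = 7, ..., and d_n = 9 - 4/n increases monotonically toward 9. All terms lie in [5, 9), so |d_n| = d_n and the supremum is the limit 9, which is not attained by any individual d_n. Hence ||M|| = 9.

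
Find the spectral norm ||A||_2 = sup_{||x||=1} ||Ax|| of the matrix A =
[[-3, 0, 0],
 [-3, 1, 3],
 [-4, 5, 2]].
||A||_2 ≈ 7.91 (= sqrt(largest eigenvalue of A^T A))

||A||_2 = sigma_max(A) = sqrt(lambda_max(A^T A)). Form the symmetric matrix M = A^T A =
[[34, -23, -17],
 [-23, 26, 13],
 [-17, 13, 13]].
Its characteristic polynomial (trace, sum of principal 2x2 minors, determinant of M give the coefficients) is
  p(λ) = det(λ I - M) = λ^3 - 73λ^2 + 677λ - 1521.
No integer candidate from the rational root theorem (±divisors of 1521) is a root, so the roots are irrational. The cubic discriminant is Δ = 125086112 > 0, so there are three distinct real roots. p(3) = -120 and p(4) = 83 have opposite signs, so a root lies in (3, 4); Newton's method refines it to λ ≈ 3.5142. p(6) = 129 and p(7) = -16 have opposite signs, so a root lies in (6, 7); Newton's method refines it to λ ≈ 6.9174. p(62) = -1831 and p(63) = 1440 have opposite signs, so a root lies in (62, 63); Newton's method refines it to λ ≈ 62.5684. Check (Vieta): the three roots sum to 73, matching tr M = 73.
So the eigenvalues of A^T A are ≈ 3.5142, 6.9174, 62.5684 (all ≥ 0, as they must be for A^T A). The largest is λ_max ≈ 62.5684, hence ||A||_2 = sqrt(λ_max) ≈ 7.91.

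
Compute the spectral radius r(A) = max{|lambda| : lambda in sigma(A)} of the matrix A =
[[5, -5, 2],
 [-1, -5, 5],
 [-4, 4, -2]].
r(A) ≈ 7.4332

The eigenvalues of A are the roots of its characteristic polynomial. With M = A (coefficients from the trace, the sum of principal 2x2 minors, and det A):
  p(λ) = det(λ I - M) = λ^3 + 2λ^2 - 42λ - 12.
No integer candidate from the rational root theorem (±divisors of 12) is a root, so the roots are irrational. The cubic discriminant is Δ = 318048 > 0, so there are three distinct real roots. p(-8) = -60 and p(-7) = 37 have opposite signs, so a root lies in (-8, -7); Newton's method refines it to λ ≈ -7.4332. p(-1) = 31 and p(0) = -12 have opposite signs, so a root lies in (-1, 0); Newton's method refines it to λ ≈ -0.2825. p(5) = -47 and p(6) = 24 have opposite signs, so a root lies in (5, 6); Newton's method refines it to λ ≈ 5.7156. Check (Vieta): the three roots sum to -2, matching tr M = -2.
Thus the eigenvalues (to 4 decimals) are -7.4332 (modulus 7.4332); -0.2825 (modulus 0.2825); 5.7156 (modulus 5.7156). The spectral radius is the largest modulus: r(A) ≈ 7.4332. (Cross-check: r(A) ≤ ||A||_2 ≈ 10.7076; equality holds whenever A is normal, though it can also hold for some non-normal A.)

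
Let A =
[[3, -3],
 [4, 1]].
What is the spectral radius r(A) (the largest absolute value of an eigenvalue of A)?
r(A) = sqrt(15) ≈ 3.873

The eigenvalues of A are the roots of its characteristic polynomial. With M = A (coefficients from the trace and determinant):
  p(λ) = det(λ I - M) = λ^2 - 4λ + 15.
For λ^2 - 4λ + 15 the discriminant is -44. It is negative, so the roots are the complex-conjugate pair λ = 2 ± (sqrt(44)/2) i ≈ 2 ± 3.3166i. For a conjugate pair the product of the roots equals the constant term, so |λ|^2 = 15 and |λ| = sqrt(15) ≈ 3.873.
Thus the eigenvalues (to 4 decimals) are 2 ± 3.3166i (modulus 3.873). The spectral radius is the largest modulus: r(A) = sqrt(15) ≈ 3.873. (Cross-check: r(A) ≤ ||A||_2 ≈ 5.1492; equality holds whenever A is normal, though it can also hold for some non-normal A.)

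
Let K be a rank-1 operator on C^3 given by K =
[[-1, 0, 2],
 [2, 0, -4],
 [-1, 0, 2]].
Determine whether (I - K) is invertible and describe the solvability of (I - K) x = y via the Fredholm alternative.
(I - K) is singular (det(I - K) = 0, i.e. 1 ∈ sigma(K)). (I - K) x = y is solvable iff y ⊥ ker((I - K)^*) = span{(-1, 0, 2)}, i.e. iff -y_1 + 2y_3 = 0. When solvable, the solutions are x = y + c·(1, -2, 1), c arbitrary (ker(I - K) = span{(1, -2, 1)}, dimension 1).

K has rank 1, so it is an outer product K = u v^T: every row of K is a multiple of one row vector. Reading off the entries, u = (1, -2, 1) and v = (-1, 0, 2) (row i of K equals u_i·v^T). A rank-one matrix u v^T satisfies K u = u (v·u) and kills the (2)-dimensional subspace v^⊥, so its characteristic polynomial is lambda^2 (lambda - v·u) with v·u = tr K = 1. Hence the eigenvalues of I - K are 1 (multiplicity 2) and 1 - (1) = 0, so det(I - K) = 0. (Direct check: I - K =
[[2, 0, -2],
 [-2, 1, 4],
 [1, 0, -1]]
has determinant 0.) So 1 is an eigenvalue of K and (I - K) is not invertible. The finite-dimensional Fredholm alternative says: either (I - K) is invertible, or ker(I - K) ≠ {0} and then range(I - K) = ker((I - K)^*)^⊥, with dim ker(I - K) = dim ker((I - K)^*). We are in the second case, so we need both kernels. Kernel of I - K: (I - K) u = u - u (v·u) = u - u = 0, so ker(I - K) = span{u} = span{(1, -2, 1)} (it is exactly 1-dimensional because rank(I - K) = 2). Kernel of the adjoint: K is real, so (I - K)^* = I - K^T = I - v u^T, and (I - v u^T) v = v - v (u·v) = 0; hence ker((I - K)^*) = span{v} = span{(-1, 0, 2)}. Therefore (I - K) x = y is solvable iff <y, v> = 0, i.e. iff -y_1 + 2y_3 = 0. When this holds, K y = u (v·y) = 0, so (I - K) y = y and x = y is a particular solution; the full solution set is the line x = y + c·u = y + c·(1, -2, 1), c ∈ C.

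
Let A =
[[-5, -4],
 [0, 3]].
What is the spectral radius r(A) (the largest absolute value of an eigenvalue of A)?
r(A) = 5

The eigenvalues of A are the roots of its characteristic polynomial. With M = A (coefficients from the trace and determinant):
  p(λ) = det(λ I - M) = λ^2 + 2λ - 15.
For λ^2 + 2λ - 15 the discriminant is 64. It is a perfect square (8^2), so the roots are rational: λ = (-2 ± 8)/2 = 3, -5.
Thus the eigenvalues (to 4 decimals) are 3 (modulus 3); -5 (modulus 5). The spectral radius is the largest modulus: r(A) = 5. (Cross-check: r(A) ≤ ||A||_2 ≈ 6.7082; equality holds whenever A is normal, though it can also hold for some non-normal A.)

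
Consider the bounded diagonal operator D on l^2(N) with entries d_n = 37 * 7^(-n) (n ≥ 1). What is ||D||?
||D|| = 37/7 (attained at n = 1)

For D diagonal, ||D|| = sup_n |d_n|. The sequence d_n = 37 * 7^(-n) is positive and strictly decreasing (ratio 7^(-1) < 1), so the supremum is d_1 = 37/7. Hence ||D|| = 37/7.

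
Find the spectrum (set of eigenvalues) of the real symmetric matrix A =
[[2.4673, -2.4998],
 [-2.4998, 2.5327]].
sigma(A) ≈ {0, 5}

A is real symmetric, so its spectrum consists of real eigenvalues. Expanding the characteristic polynomial of the displayed matrix gives
  det(λ I - A) = p(λ) = λ^2 + (-5)λ + (0).
Solving p(λ) = 0 yields eigenvalues ≈ 0, 5. (A is shown rounded to 4 decimals, so these recover the underlying integer eigenvalues to within that precision.)
Verification: the trace of A = 5 equals the sum of eigenvalues 5, and det(A) ≈ -0.0001 matches the eigenvalue product 0.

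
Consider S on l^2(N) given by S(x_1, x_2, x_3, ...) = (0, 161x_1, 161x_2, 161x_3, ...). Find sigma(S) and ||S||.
sigma(S) = closed disk {z in C : |z| ≤ 161}; ||S|| = 161

Note S = 161·U where U is the unit right shift (U x)_k = x_{k-1} (with x_0 := 0); so ||S|| = 161||U|| and sigma(S) = 161·sigma(U). ||S x||^2 = sum_{k≥1} |161x_k|^2 = 25921||x||^2, so ||S|| = 161 and sigma(S) ⊂ {|z| ≤ 161}. For any |lambda| < 161, the equation (S - lambda I) x = 0 forces x_1 = 0, then 161x_k = lambda x_{k+1} ⇒ x = 0, so S has no eigenvalues. But (S - lambda I) is not surjective for |lambda| < 161: solving (S - lambda I) x = e_1 would require x_n proportional to (lambda/161)^(-n), which is not in l^2. So every |lambda| < 161 lies in the residual spectrum. The boundary |lambda| = 161 is in the approximate point spectrum (the spectrum is closed). Hence sigma(S) is the closed disk of radius 161.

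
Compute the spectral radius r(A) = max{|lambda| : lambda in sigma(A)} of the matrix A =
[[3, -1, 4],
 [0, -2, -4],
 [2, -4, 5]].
r(A) ≈ 8.2389

The eigenvalues of A are the roots of its characteristic polynomial. With M = A (coefficients from the trace, the sum of principal 2x2 minors, and det A):
  p(λ) = det(λ I - M) = λ^3 - 6λ^2 - 25λ + 54.
No integer candidate from the rational root theorem (±divisors of 54) is a root, so the roots are irrational. The cubic discriminant is Δ = 198724 > 0, so there are three distinct real roots. p(-4) = -6 and p(-3) = 48 have opposite signs, so a root lies in (-4, -3); Newton's method refines it to λ ≈ -3.9136. p(1) = 24 and p(2) = -12 have opposite signs, so a root lies in (1, 2); Newton's method refines it to λ ≈ 1.6747. p(8) = -18 and p(9) = 72 have opposite signs, so a root lies in (8, 9); Newton's method refines it to λ ≈ 8.2389. Check (Vieta): the three roots sum to 6, matching tr M = 6.
Thus the eigenvalues (to 4 decimals) are -3.9136 (modulus 3.9136); 1.6747 (modulus 1.6747); 8.2389 (modulus 8.2389). The spectral radius is the largest modulus: r(A) ≈ 8.2389. (Cross-check: r(A) ≤ ||A||_2 ≈ 8.5482; equality holds whenever A is normal, though it can also hold for some non-normal A.)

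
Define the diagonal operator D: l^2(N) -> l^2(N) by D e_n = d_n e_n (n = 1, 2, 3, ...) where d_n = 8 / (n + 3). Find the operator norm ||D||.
||D|| = 2 (attained at n = 1)

For D diagonal, ||D|| = sup_n |d_n| = sup_n 8/(n + 3). This is positive and strictly decreasing in n, so the supremum is attained at n = 1: d_1 = 8/(1 + 3) = 2. Hence ||D|| = 2.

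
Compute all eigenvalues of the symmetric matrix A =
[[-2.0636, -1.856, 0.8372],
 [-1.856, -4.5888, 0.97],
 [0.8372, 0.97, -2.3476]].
sigma(A) ≈ {-6, -2, -1}

A is real symmetric, so its spectrum consists of real eigenvalues. Expanding the characteristic polynomial of the displayed matrix gives
  det(λ I - A) = p(λ) = λ^3 + (9)λ^2 + (20)λ + (12).
Solving p(λ) = 0 yields eigenvalues ≈ -6, -2, -1. (A is shown rounded to 4 decimals, so these recover the underlying integer eigenvalues to within that precision.)
Verification: the trace of A = -9 equals the sum of eigenvalues -9, and det(A) ≈ -12.0001 matches the eigenvalue product -12.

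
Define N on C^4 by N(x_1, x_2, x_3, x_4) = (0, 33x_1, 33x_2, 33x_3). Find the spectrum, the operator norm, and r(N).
sigma(N) = {0}; ||N|| = 33; r(N) = 0. (N is nilpotent with N^4 = 0.)

On C^4, N is a strictly lower-triangular matrix with 33 on the subdiagonal and zeros elsewhere, so its characteristic polynomial is lambda^4 and every eigenvalue is 0: sigma(N) = {0}. For the operator norm, N e_i = 33e_{i+1} for i = 1, ..., 3 and N e_4 = 0, so the singular values of N are 33 (with multiplicity 3) and 0; hence ||N|| = 33. The spectral radius r(N) = max|lambda| = 0. Note ||N|| > r(N) — characteristic of non-normal nilpotent operators. Indeed N^4 = 0.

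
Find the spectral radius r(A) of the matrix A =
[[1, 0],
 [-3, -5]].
r(A) = 5

The eigenvalues of A are the roots of its characteristic polynomial. With M = A (coefficients from the trace and determinant):
  p(λ) = det(λ I - M) = λ^2 + 4λ - 5.
For λ^2 + 4λ - 5 the discriminant is 36. It is a perfect square (6^2), so the roots are rational: λ = (-4 ± 6)/2 = 1, -5.
Thus the eigenvalues (to 4 decimals) are 1 (modulus 1); -5 (modulus 5). The spectral radius is the largest modulus: r(A) = 5. (Cross-check: r(A) ≤ ||A||_2 ≈ 5.8541; equality holds whenever A is normal, though it can also hold for some non-normal A.)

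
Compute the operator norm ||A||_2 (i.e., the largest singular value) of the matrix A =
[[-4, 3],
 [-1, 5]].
||A||_2 = sqrt((51 + sqrt(1445))/2) ≈ 6.6713 (= sqrt(largest eigenvalue of A^T A))

||A||_2 = sigma_max(A) = sqrt(lambda_max(A^T A)). Form the symmetric matrix M = A^T A =
[[17, -17],
 [-17, 34]].
Its characteristic polynomial (trace, determinant of M give the coefficients) is
  p(λ) = det(λ I - M) = λ^2 - 51λ + 289.
For λ^2 - 51λ + 289 the discriminant is 1445. It is nonnegative but not a perfect square, so the roots are real and irrational: λ = (51 ± sqrt(1445))/2 ≈ 44.5066, 6.4934.
So the eigenvalues of A^T A are ≈ 6.4934, 44.5066 (all ≥ 0, as they must be for A^T A). The largest is λ_max = (51 + sqrt(1445))/2 ≈ 44.5066, hence ||A||_2 = sqrt(λ_max) = sqrt((51 + sqrt(1445))/2) ≈ 6.6713.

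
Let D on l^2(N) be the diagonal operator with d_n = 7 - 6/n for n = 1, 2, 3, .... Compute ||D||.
||D|| = 7

For a diagonal operator on l^2 with entries d_n, ||D|| = sup_n |d_n|. Here d_1 = 1, d_2 = 4, ..., and d_n = 7 - 6/n increases monotonically toward 7. All terms lie in [1, 7), so |d_n| = d_n and the supremum is the limit 7, which is not attained by any individual d_n. Hence ||D|| = 7.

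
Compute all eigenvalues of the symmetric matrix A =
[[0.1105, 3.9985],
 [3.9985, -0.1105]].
sigma(A) ≈ {-4, 4}

A is real symmetric, so its spectrum consists of real eigenvalues. Expanding the characteristic polynomial of the displayed matrix gives
  det(λ I - A) = p(λ) = λ^2 + (0)λ + (-16).
Solving p(λ) = 0 yields eigenvalues ≈ -4, 4. (A is shown rounded to 4 decimals, so these recover the underlying integer eigenvalues to within that precision.)
Verification: the trace of A = 0 equals the sum of eigenvalues 0, and det(A) ≈ -16.0002 matches the eigenvalue product -16.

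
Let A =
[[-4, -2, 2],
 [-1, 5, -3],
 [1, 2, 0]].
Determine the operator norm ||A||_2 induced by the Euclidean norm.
||A||_2 ≈ 6.7933 (= sqrt(largest eigenvalue of A^T A))

||A||_2 = sigma_max(A) = sqrt(lambda_max(A^T A)). Form the symmetric matrix M = A^T A =
[[18, 5, -5],
 [5, 33, -19],
 [-5, -19, 13]].
Its characteristic polynomial (trace, sum of principal 2x2 minors, determinant of M give the coefficients) is
  p(λ) = det(λ I - M) = λ^3 - 64λ^2 + 846λ - 1024.
No integer candidate from the rational root theorem (±divisors of 1024) is a root, so the roots are irrational. The cubic discriminant is Δ = 405518624 > 0, so there are three distinct real roots. p(1) = -241 and p(2) = 420 have opposite signs, so a root lies in (1, 2); Newton's method refines it to λ ≈ 1.3442. p(16) = 224 and p(17) = -225 have opposite signs, so a root lies in (16, 17); Newton's method refines it to λ ≈ 16.507. p(46) = -196 and p(47) = 1185 have opposite signs, so a root lies in (46, 47); Newton's method refines it to λ ≈ 46.1488. Check (Vieta): the three roots sum to 64, matching tr M = 64.
So the eigenvalues of A^T A are ≈ 1.3442, 16.507, 46.1488 (all ≥ 0, as they must be for A^T A). The largest is λ_max ≈ 46.1488, hence ||A||_2 = sqrt(λ_max) ≈ 6.7933.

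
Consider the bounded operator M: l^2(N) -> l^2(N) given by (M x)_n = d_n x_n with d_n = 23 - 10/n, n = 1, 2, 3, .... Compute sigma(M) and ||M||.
sigma(M) = {23 - 10/n : n ≥ 1} ∪ {23}; ||M|| = 23

A bounded diagonal operator on l^2 with diagonal entries d_n has spectrum equal to the closure of {d_n : n ≥ 1}: every d_n is an eigenvalue (with eigenvector e_n), so {d_n} ⊂ sigma(M); the spectrum is closed, so its closure is too; and for lambda not in the closure, (M - lambda I) has bounded inverse (the diagonal entries 1/(d_n - lambda) are bounded). For our sequence d_n = 23 - 10/n, n = 1, 2, 3, ...:
  - {d_n} = {23 - 10/n : n ≥ 1}; the only limit point is 23
  - closure = {23 - 10/n : n ≥ 1} ∪ {23}
For the norm: a diagonal operator has ||M|| = sup_n |d_n|. Here d_n = 23 - 10/n increases monotonically from d_1 = 13 toward 23, with all terms in [13, 23); so sup_n |d_n| = 23 (the supremum is the limit, not attained). So ||M|| = 23.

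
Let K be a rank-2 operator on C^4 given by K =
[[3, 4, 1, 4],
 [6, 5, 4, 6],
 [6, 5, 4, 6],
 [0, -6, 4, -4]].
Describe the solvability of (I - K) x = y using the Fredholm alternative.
(I - K) is invertible (det(I - K) = -46 ≠ 0), so for every y in C^4 the equation (I - K) x = y has a unique solution.

K has rank 2 and factors as K = U V^T = u1 v1^T + u2 v2^T with u1 = (1, 1, 1, -2), v1 = (0, 3, -2, 2), u2 = (1, 2, 2, 0), v2 = (3, 1, 3, 2) (multiplying out reproduces the displayed K). The nonzero eigenvalues of U V^T coincide with those of the 2 x 2 matrix G = V^T U = [[v1·u1, v1·u2], [v2·u1, v2·u2]] = [[-3, 2], [3, 11]], and by the Sylvester determinant identity det(I_4 - U V^T) = det(I_2 - V^T U) = det([[4, -2], [-3, -10]]) = (4)(-10) - (-2)(-3) = -46. (Direct check: I - K =
[[-2, -4, -1, -4],
 [-6, -4, -4, -6],
 [-6, -5, -3, -6],
 [0, 6, -4, 5]]
has determinant -46.) The finite-dimensional Fredholm alternative says: either (I - K) is invertible, or ker(I - K) ≠ {0} and then range(I - K) = ker((I - K)^*)^⊥, with dim ker(I - K) = dim ker((I - K)^*). Since det(I - K) ≠ 0, 1 is not an eigenvalue of K and ker(I - K) = {0}, so we are in the first case: for every y there is a unique x = (I - K)^(-1) y. (Explicitly, by the Woodbury identity, (I - U V^T)^(-1) = I + U (I_2 - G)^(-1) V^T.)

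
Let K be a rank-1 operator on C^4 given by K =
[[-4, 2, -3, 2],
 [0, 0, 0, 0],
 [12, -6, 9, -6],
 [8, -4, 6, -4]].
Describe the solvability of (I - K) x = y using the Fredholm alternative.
(I - K) is singular (det(I - K) = 0, i.e. 1 ∈ sigma(K)). (I - K) x = y is solvable iff y ⊥ ker((I - K)^*) = span{(-4, 2, -3, 2)}, i.e. iff -4y_1 + 2y_2 - 3y_3 + 2y_4 = 0. When solvable, the solutions are x = y + c·(1, 0, -3, -2), c arbitrary (ker(I - K) = span{(1, 0, -3, -2)}, dimension 1).

K has rank 1, so it is an outer product K = u v^T: every row of K is a multiple of one row vector. Reading off the entries, u = (1, 0, -3, -2) and v = (-4, 2, -3, 2) (row i of K equals u_i·v^T). A rank-one matrix u v^T satisfies K u = u (v·u) and kills the (3)-dimensional subspace v^⊥, so its characteristic polynomial is lambda^3 (lambda - v·u) with v·u = tr K = 1. Hence the eigenvalues of I - K are 1 (multiplicity 3) and 1 - (1) = 0, so det(I - K) = 0. (Direct check: I - K =
[[5, -2, 3, -2],
 [0, 1, 0, 0],
 [-12, 6, -8, 6],
 [-8, 4, -6, 5]]
has determinant 0.) So 1 is an eigenvalue of K and (I - K) is not invertible. The finite-dimensional Fredholm alternative says: either (I - K) is invertible, or ker(I - K) ≠ {0} and then range(I - K) = ker((I - K)^*)^⊥, with dim ker(I - K) = dim ker((I - K)^*). We are in the second case, so we need both kernels. Kernel of I - K: (I - K) u = u - u (v·u) = u - u = 0, so ker(I - K) = span{u} = span{(1, 0, -3, -2)} (it is exactly 1-dimensional because rank(I - K) = 3). Kernel of the adjoint: K is real, so (I - K)^* = I - K^T = I - v u^T, and (I - v u^T) v = v - v (u·v) = 0; hence ker((I - K)^*) = span{v} = span{(-4, 2, -3, 2)}. Therefore (I - K) x = y is solvable iff <y, v> = 0, i.e. iff -4y_1 + 2y_2 - 3y_3 + 2y_4 = 0. When this holds, K y = u (v·y) = 0, so (I - K) y = y and x = y is a particular solution; the full solution set is the line x = y + c·u = y + c·(1, 0, -3, -2), c ∈ C.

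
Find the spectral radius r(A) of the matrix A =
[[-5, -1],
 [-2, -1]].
r(A) = (6 + sqrt(24))/2 ≈ 5.4495

The eigenvalues of A are the roots of its characteristic polynomial. With M = A (coefficients from the trace and determinant):
  p(λ) = det(λ I - M) = λ^2 + 6λ + 3.
For λ^2 + 6λ + 3 the discriminant is 24. It is nonnegative but not a perfect square, so the roots are real and irrational: λ = (-6 ± sqrt(24))/2 ≈ -0.5505, -5.4495.
Thus the eigenvalues (to 4 decimals) are -0.5505 (modulus 0.5505); -5.4495 (modulus 5.4495). The spectral radius is the largest modulus: r(A) = (6 + sqrt(24))/2 ≈ 5.4495. (Cross-check: r(A) ≤ ||A||_2 ≈ 5.5414; equality holds whenever A is normal, though it can also hold for some non-normal A.)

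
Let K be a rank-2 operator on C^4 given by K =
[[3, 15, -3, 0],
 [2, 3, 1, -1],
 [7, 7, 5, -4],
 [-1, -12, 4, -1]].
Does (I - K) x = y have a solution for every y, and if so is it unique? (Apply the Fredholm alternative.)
(I - K) is invertible (det(I - K) = 7 ≠ 0), so for every y in C^4 the equation (I - K) x = y has a unique solution.

K has rank 2 and factors as K = U V^T = u1 v1^T + u2 v2^T with u1 = (-3, 0, 1, 3), v1 = (1, -2, 2, -1), u2 = (3, 1, 3, -2), v2 = (2, 3, 1, -1) (multiplying out reproduces the displayed K). The nonzero eigenvalues of U V^T coincide with those of the 2 x 2 matrix G = V^T U = [[v1·u1, v1·u2], [v2·u1, v2·u2]] = [[-4, 9], [-8, 14]], and by the Sylvester determinant identity det(I_4 - U V^T) = det(I_2 - V^T U) = det([[5, -9], [8, -13]]) = (5)(-13) - (-9)(8) = 7. (Direct check: I - K =
[[-2, -15, 3, 0],
 [-2, -2, -1, 1],
 [-7, -7, -4, 4],
 [1, 12, -4, 2]]
has determinant 7.) The finite-dimensional Fredholm alternative says: either (I - K) is invertible, or ker(I - K) ≠ {0} and then range(I - K) = ker((I - K)^*)^⊥, with dim ker(I - K) = dim ker((I - K)^*). Since det(I - K) ≠ 0, 1 is not an eigenvalue of K and ker(I - K) = {0}, so we are in the first case: for every y there is a unique x = (I - K)^(-1) y. (Explicitly, by the Woodbury identity, (I - U V^T)^(-1) = I + U (I_2 - G)^(-1) V^T.)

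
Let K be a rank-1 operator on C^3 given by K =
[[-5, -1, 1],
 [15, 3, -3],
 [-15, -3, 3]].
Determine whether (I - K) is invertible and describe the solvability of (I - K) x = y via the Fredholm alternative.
(I - K) is singular (det(I - K) = 0, i.e. 1 ∈ sigma(K)). (I - K) x = y is solvable iff y ⊥ ker((I - K)^*) = span{(-5, -1, 1)}, i.e. iff -5y_1 - y_2 + y_3 = 0. When solvable, the solutions are x = y + c·(1, -3, 3), c arbitrary (ker(I - K) = span{(1, -3, 3)}, dimension 1).

K has rank 1, so it is an outer product K = u v^T: every row of K is a multiple of one row vector. Reading off the entries, u = (1, -3, 3) and v = (-5, -1, 1) (row i of K equals u_i·v^T). A rank-one matrix u v^T satisfies K u = u (v·u) and kills the (2)-dimensional subspace v^⊥, so its characteristic polynomial is lambda^2 (lambda - v·u) with v·u = tr K = 1. Hence the eigenvalues of I - K are 1 (multiplicity 2) and 1 - (1) = 0, so det(I - K) = 0. (Direct check: I - K =
[[6, 1, -1],
 [-15, -2, 3],
 [15, 3, -2]]
has determinant 0.) So 1 is an eigenvalue of K and (I - K) is not invertible. The finite-dimensional Fredholm alternative says: either (I - K) is invertible, or ker(I - K) ≠ {0} and then range(I - K) = ker((I - K)^*)^⊥, with dim ker(I - K) = dim ker((I - K)^*). We are in the second case, so we need both kernels. Kernel of I - K: (I - K) u = u - u (v·u) = u - u = 0, so ker(I - K) = span{u} = span{(1, -3, 3)} (it is exactly 1-dimensional because rank(I - K) = 2). Kernel of the adjoint: K is real, so (I - K)^* = I - K^T = I - v u^T, and (I - v u^T) v = v - v (u·v) = 0; hence ker((I - K)^*) = span{v} = span{(-5, -1, 1)}. Therefore (I - K) x = y is solvable iff <y, v> = 0, i.e. iff -5y_1 - y_2 + y_3 = 0. When this holds, K y = u (v·y) = 0, so (I - K) y = y and x = y is a particular solution; the full solution set is the line x = y + c·u = y + c·(1, -3, 3), c ∈ C.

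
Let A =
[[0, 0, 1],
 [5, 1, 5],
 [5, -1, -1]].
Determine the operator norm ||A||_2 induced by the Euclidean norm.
||A||_2 ≈ 7.8564 (= sqrt(largest eigenvalue of A^T A))

||A||_2 = sigma_max(A) = sqrt(lambda_max(A^T A)). Form the symmetric matrix M = A^T A =
[[50, 0, 20],
 [0, 2, 6],
 [20, 6, 27]].
Its characteristic polynomial (trace, sum of principal 2x2 minors, determinant of M give the coefficients) is
  p(λ) = det(λ I - M) = λ^3 - 79λ^2 + 1068λ - 100.
No integer candidate from the rational root theorem (±divisors of 100) is a root, so the roots are irrational. The cubic discriminant is Δ = 2200272656 > 0, so there are three distinct real roots. p(0) = -100 and p(1) = 890 have opposite signs, so a root lies in (0, 1); Newton's method refines it to λ ≈ 0.0943. p(17) = 138 and p(18) = -640 have opposite signs, so a root lies in (17, 18); Newton's method refines it to λ ≈ 17.1825. p(61) = -1930 and p(62) = 768 have opposite signs, so a root lies in (61, 62); Newton's method refines it to λ ≈ 61.7232. Check (Vieta): the three roots sum to 79, matching tr M = 79.
So the eigenvalues of A^T A are ≈ 0.0943, 17.1825, 61.7232 (all ≥ 0, as they must be for A^T A). The largest is λ_max ≈ 61.7232, hence ||A||_2 = sqrt(λ_max) ≈ 7.8564.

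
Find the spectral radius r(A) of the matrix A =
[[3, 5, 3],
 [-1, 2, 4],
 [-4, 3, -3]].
r(A) ≈ 5.3066

The eigenvalues of A are the roots of its characteristic polynomial. With M = A (coefficients from the trace, the sum of principal 2x2 minors, and det A):
  p(λ) = det(λ I - M) = λ^3 - 2λ^2 - 4λ + 134.
No integer candidate from the rational root theorem (±divisors of 134) is a root, so the roots are irrational. The cubic discriminant is Δ = -460908 < 0, so there is one real root and a complex-conjugate pair. p(-5) = -21 and p(-4) = 54 have opposite signs, so a root lies in (-5, -4); Newton's method refines it to λ ≈ -4.7585. Dividing out (λ - (-4.7585)) leaves approximately λ^2 - 6.7585λ + 28.1602. For λ^2 - 6.7585λ + 28.1602 the discriminant is -66.9636. It is negative, so the remaining roots are the complex-conjugate pair λ ≈ 3.3792 ± 4.0916i. Their product equals the constant term, so |λ|^2 ≈ 28.1602 and |λ| ≈ 5.3066.
Thus the eigenvalues (to 4 decimals) are -4.7585 (modulus 4.7585); 3.3792 ± 4.0916i (modulus 5.3066). The spectral radius is the largest modulus: r(A) ≈ 5.3066. (Cross-check: r(A) ≤ ||A||_2 ≈ 7.4649; equality holds whenever A is normal, though it can also hold for some non-normal A.)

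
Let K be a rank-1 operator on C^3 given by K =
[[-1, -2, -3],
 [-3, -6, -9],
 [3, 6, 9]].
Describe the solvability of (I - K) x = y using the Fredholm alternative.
(I - K) is invertible (det(I - K) = -1 ≠ 0), so for every y in C^3 the equation (I - K) x = y has a unique solution.

K has rank 1, so it is an outer product K = u v^T: every row of K is a multiple of one row vector. Reading off the entries, u = (1, 3, -3) and v = (-1, -2, -3) (row i of K equals u_i·v^T). A rank-one matrix u v^T satisfies K u = u (v·u) and kills the (2)-dimensional subspace v^⊥, so its characteristic polynomial is lambda^2 (lambda - v·u) with v·u = tr K = 2. Hence the eigenvalues of I - K are 1 (multiplicity 2) and 1 - (2) = -1, so det(I - K) = -1. (Direct check: I - K =
[[2, 2, 3],
 [3, 7, 9],
 [-3, -6, -8]]
has determinant -1.) The finite-dimensional Fredholm alternative says: either (I - K) is invertible, or ker(I - K) ≠ {0} and then range(I - K) = ker((I - K)^*)^⊥, with dim ker(I - K) = dim ker((I - K)^*). Since det(I - K) ≠ 0, 1 is not an eigenvalue of K and ker(I - K) = {0}, so we are in the first case: for every y there is a unique x = (I - K)^(-1) y. Explicitly, by the Sherman–Morrison formula, (I - u v^T)^(-1) = I + u v^T/(1 - v·u), i.e. (I - K)^(-1) = I - K.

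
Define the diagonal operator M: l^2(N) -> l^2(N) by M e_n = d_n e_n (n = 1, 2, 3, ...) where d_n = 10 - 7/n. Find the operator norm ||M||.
||M|| = 10

For a diagonal operator on l^2 with entries d_n, ||M|| = sup_n |d_n|. Here d_1 = 3, d_2 = 13/2, ..., and d_n = 10 - 7/n increases monotonically toward 10. All terms lie in [3, 10), so |d_n| = d_n and the supremum is the limit 10, which is not attained by any individual d_n. Hence ||M|| = 10.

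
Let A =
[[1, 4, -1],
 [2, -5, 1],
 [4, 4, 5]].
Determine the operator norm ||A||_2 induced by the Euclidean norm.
||A||_2 ≈ 8.1912 (= sqrt(largest eigenvalue of A^T A))

||A||_2 = sigma_max(A) = sqrt(lambda_max(A^T A)). Form the symmetric matrix M = A^T A =
[[21, 10, 21],
 [10, 57, 11],
 [21, 11, 27]].
Its characteristic polynomial (trace, sum of principal 2x2 minors, determinant of M give the coefficients) is
  p(λ) = det(λ I - M) = λ^3 - 105λ^2 + 2641λ - 6561.
No integer candidate from the rational root theorem (±divisors of 6561) is a root, so the roots are irrational. The cubic discriminant is Δ = 4421614064 > 0, so there are three distinct real roots. p(2) = -1691 and p(3) = 444 have opposite signs, so a root lies in (2, 3); Newton's method refines it to λ ≈ 2.7843. p(35) = 124 and p(36) = -909 have opposite signs, so a root lies in (35, 36); Newton's method refines it to λ ≈ 35.1199. p(67) = -196 and p(68) = 1939 have opposite signs, so a root lies in (67, 68); Newton's method refines it to λ ≈ 67.0957. Check (Vieta): the three roots sum to 105, matching tr M = 105.
So the eigenvalues of A^T A are ≈ 2.7843, 35.1199, 67.0957 (all ≥ 0, as they must be for A^T A). The largest is λ_max ≈ 67.0957, hence ||A||_2 = sqrt(λ_max) ≈ 8.1912.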